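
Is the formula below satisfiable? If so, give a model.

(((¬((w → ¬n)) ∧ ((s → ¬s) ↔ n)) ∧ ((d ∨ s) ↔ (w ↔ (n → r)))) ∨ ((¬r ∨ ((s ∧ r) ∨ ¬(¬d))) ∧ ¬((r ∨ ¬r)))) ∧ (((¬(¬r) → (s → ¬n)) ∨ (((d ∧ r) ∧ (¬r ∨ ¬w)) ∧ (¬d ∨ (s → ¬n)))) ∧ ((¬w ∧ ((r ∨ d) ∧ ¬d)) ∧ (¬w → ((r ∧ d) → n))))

Case d = True: the conjunct ¬d is False.
Case d = False: the formula simplifies to (((¬((w → ¬n)) ∧ ((s → ¬s) ↔ n)) ∧ (s ↔ (w ↔ (n → r)))) ∨ ((¬r ∨ (s ∧ r)) ∧ ¬((r ∨ ¬r)))) ∧ ((¬(¬r) → (s → ¬n)) ∧ (¬w ∧ r)).
  w = True: the conjunct ¬w is False.
  w = False: simplifies to ((¬r ∨ (s ∧ r)) ∧ ¬((r ∨ ¬r))) ∧ ((¬(¬r) → (s → ¬n)) ∧ r).
    r = True: the conjunct ¬((r ∨ ¬r)) becomes ¬((True ∨ False)) = False.
    r = False: the conjunct ¬((r ∨ ¬r)) becomes ¬((False ∨ True)) = False.
Both cases fail — unsatisfiable.

Unsatisfiable — no assignment works.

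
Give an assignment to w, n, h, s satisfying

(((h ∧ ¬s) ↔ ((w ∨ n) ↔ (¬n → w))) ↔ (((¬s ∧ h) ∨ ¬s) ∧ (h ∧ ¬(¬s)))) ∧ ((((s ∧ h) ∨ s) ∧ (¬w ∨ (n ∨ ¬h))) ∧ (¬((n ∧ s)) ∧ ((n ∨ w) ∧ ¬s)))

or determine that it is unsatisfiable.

UNSATISFIABLE

Case s = True: the conjunct ¬s is False.
Case s = False: the conjunct (s ∧ h) ∨ s becomes (False ∧ h) ∨ False = False.
Both cases fail — unsatisfiable.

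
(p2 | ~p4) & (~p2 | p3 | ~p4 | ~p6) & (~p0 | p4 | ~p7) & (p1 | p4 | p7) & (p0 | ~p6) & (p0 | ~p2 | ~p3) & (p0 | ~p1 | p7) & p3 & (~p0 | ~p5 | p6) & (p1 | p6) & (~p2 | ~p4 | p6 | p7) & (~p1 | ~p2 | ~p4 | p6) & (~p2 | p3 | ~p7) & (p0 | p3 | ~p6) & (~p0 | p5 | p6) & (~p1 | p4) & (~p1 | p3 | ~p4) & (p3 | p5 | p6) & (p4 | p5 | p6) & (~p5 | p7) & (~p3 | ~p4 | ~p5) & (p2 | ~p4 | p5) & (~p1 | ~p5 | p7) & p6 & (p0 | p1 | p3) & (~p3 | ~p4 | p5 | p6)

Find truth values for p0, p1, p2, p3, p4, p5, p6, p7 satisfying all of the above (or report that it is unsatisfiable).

p0=T, p1=F, p2=T, p3=T, p4=T, p5=F, p6=T, p7=T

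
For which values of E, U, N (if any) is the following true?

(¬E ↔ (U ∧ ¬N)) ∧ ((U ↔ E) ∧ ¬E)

UNSATISFIABLE

Case E = True: the conjunct ¬E is False.
Case E = False: the formula simplifies to (U ∧ ¬N) ∧ ¬U.
  U = True: the conjunct ¬U is False.
  U = False: the conjunct U is False.
Both cases fail — unsatisfiable.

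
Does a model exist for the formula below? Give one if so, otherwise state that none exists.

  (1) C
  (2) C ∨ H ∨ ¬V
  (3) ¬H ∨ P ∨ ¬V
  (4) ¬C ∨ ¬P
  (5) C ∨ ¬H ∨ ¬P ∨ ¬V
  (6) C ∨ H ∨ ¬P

P: False; V: False; C: True; H: True

Unit clause (C) forces C = True.
In (¬C ∨ ¬P) only ¬P is left, so P = False.
Set V = False.
Set H = True.
Check each clause:
  (C): C holds.
  (C ∨ H ∨ ¬V): C holds.
  (¬H ∨ P ∨ ¬V): ¬V holds.
  (¬C ∨ ¬P): ¬P holds.
  (C ∨ ¬H ∨ ¬P ∨ ¬V): C holds.
  (C ∨ H ∨ ¬P): C holds.
All clauses satisfied.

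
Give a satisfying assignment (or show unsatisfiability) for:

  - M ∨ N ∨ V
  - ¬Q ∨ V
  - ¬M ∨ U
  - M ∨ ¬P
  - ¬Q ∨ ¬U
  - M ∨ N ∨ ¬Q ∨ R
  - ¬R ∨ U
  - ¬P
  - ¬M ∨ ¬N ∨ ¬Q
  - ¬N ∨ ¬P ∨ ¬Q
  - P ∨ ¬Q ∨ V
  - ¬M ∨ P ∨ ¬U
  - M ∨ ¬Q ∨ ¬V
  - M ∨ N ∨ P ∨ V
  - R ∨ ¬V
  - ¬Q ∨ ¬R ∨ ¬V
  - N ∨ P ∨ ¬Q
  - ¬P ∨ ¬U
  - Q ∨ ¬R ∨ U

N = True, U = True, Q = False, V = True, R = True, M = False, P = False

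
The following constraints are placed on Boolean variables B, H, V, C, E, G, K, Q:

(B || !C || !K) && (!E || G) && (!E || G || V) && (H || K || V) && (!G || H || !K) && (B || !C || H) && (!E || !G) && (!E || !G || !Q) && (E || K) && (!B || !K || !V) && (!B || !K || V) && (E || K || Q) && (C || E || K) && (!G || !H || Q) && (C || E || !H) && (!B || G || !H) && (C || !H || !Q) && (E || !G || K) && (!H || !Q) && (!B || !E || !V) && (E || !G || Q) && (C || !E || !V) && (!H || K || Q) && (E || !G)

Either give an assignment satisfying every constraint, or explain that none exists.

Set B = False.
Set H = False.
  then (B || !C || H) forces C = False.
Set V = False.
  then (H || K || V) forces K = True.
  then (!G || H || !K) forces G = False.
  then (!E || G) forces E = False.
Set Q = True.
All clauses satisfied.

B: False, H: False, V: False, C: False, E: False, G: False, K: True, Q: True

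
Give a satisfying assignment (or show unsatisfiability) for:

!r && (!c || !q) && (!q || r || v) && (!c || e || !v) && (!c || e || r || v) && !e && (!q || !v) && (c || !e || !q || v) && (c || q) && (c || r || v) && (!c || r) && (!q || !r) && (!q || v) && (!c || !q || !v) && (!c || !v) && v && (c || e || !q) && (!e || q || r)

Unsatisfiable

Case e = True:
  Clause (!e) is falsified — contradiction.
Case e = False:
  (!r) forces r = False.
  (!c || r) forces c = False.
  (c || q) forces q = True.
  Clause (c || e || !q) is falsified — contradiction.
Both cases fail, so the formula is unsatisfiable.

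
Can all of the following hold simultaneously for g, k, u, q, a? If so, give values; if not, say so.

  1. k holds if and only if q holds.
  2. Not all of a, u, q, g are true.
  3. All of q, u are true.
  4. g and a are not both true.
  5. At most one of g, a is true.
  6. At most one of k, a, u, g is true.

The formula is unsatisfiable.

Case u = True:
  (3) forces q = True.
  (1) with q=T forces k = True.
  Constraint (6) is violated (k=T, u=T) — contradiction.
Case u = False:
  Constraint (3) is violated (u=F) — contradiction.
Both cases fail — unsatisfiable.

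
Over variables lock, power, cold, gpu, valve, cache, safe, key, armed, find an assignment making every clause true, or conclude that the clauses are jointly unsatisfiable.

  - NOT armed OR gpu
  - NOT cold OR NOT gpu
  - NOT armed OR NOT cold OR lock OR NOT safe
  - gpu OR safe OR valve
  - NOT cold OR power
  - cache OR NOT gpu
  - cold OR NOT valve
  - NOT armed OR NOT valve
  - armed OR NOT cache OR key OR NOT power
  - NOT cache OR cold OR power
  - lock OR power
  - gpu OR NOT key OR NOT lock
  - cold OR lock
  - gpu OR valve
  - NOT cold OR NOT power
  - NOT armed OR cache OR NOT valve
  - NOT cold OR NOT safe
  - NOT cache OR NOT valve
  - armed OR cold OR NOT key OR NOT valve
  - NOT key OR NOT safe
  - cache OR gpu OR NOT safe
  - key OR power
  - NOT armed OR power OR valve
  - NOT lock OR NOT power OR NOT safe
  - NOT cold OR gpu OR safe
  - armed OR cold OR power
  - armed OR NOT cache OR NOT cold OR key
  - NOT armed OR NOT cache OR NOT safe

Try lock = False:
  (lock OR power) forces power = True.
  (cold OR lock) forces cold = True.
  clause (NOT cold OR NOT power) is falsified — backtrack.
So lock = True.
Try power = False:
  (NOT cold OR power) forces cold = False.
  (cold OR NOT valve) forces valve = False.
  (NOT cache OR cold OR power) forces cache = False.
  (cache OR NOT gpu) forces gpu = False.
  clause (gpu OR valve) is falsified — backtrack.
So power = True.
  then (NOT cold OR NOT power) forces cold = False.
  then (NOT lock OR NOT power OR NOT safe) forces safe = False.
  then (cold OR NOT valve) forces valve = False.
  then (gpu OR valve) forces gpu = True.
  then (cache OR NOT gpu) forces cache = True.
Set key = False.
  then (armed OR NOT cache OR key OR NOT power) forces armed = True.
All clauses satisfied.

lock: True, power: True, cold: False, gpu: True, valve: False, cache: True, safe: False, key: False, armed: True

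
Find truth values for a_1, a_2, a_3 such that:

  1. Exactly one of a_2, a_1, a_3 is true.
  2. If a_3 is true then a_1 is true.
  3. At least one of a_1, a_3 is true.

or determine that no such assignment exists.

a_1 = True, a_2 = False, a_3 = False

  (1) {a_2, a_1, a_3}: 1 true — exactly one ✓
  (2) a_3=F ⇒ a_1: vacuous ✓
  (3) {a_1, a_3}: 1 true — at least one ✓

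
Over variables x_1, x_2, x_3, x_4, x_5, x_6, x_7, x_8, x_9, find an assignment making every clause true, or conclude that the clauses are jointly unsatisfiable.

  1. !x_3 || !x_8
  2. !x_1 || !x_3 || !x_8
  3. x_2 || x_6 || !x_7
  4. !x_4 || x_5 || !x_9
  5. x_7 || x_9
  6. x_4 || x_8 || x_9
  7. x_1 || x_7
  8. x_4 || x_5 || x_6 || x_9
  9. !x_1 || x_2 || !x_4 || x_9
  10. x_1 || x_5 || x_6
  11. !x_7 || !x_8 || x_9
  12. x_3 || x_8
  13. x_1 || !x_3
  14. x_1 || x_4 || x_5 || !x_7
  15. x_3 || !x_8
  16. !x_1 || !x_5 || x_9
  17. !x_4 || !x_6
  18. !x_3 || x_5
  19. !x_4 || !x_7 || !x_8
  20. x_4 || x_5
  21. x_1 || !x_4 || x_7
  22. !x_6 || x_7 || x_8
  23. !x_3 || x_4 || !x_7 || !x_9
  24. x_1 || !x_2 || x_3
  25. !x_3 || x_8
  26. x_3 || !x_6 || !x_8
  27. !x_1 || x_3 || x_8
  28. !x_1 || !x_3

No satisfying assignment exists.

Case x_3 = True:
  (!x_3 || !x_8) forces x_8 = False.
  Clause (!x_3 || x_8) is falsified — contradiction.
Case x_3 = False:
  (x_3 || x_8) forces x_8 = True.
  Clause (x_3 || !x_8) is falsified — contradiction.
Both cases fail, so the formula is unsatisfiable.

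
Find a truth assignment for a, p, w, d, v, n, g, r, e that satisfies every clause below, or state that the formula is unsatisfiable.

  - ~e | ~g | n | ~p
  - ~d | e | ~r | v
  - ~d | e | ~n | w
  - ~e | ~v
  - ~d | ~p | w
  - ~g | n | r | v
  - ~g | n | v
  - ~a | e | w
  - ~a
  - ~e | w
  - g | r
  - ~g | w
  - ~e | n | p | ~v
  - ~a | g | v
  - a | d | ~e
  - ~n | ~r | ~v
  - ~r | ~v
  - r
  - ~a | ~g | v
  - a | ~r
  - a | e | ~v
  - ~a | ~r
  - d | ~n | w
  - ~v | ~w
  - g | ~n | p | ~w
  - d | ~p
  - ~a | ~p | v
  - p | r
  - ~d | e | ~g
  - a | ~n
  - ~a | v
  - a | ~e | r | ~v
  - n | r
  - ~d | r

Case a = True:
  Clause (~a) is falsified — contradiction.
Case a = False:
  (r) forces r = True.
  Clause (a | ~r) is falsified — contradiction.
Both cases fail, so the formula is unsatisfiable.

The formula is unsatisfiable.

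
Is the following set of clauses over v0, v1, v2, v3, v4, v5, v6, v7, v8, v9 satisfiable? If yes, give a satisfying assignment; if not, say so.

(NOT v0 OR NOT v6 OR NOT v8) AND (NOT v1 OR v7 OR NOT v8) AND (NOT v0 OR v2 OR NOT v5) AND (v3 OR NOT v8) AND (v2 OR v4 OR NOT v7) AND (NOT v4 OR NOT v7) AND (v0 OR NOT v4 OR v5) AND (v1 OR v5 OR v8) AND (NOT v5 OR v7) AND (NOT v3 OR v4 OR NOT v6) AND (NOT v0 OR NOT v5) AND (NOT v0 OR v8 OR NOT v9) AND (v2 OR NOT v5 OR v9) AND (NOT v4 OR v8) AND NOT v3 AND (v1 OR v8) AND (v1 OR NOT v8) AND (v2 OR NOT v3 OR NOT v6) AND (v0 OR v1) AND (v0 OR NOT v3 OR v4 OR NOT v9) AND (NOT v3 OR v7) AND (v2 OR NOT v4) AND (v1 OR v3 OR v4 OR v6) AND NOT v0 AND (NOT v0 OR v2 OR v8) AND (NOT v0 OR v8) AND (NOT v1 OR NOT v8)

Unit clause (NOT v3) forces v3 = False.
Unit clause (NOT v0) forces v0 = False.
In (v3 OR NOT v8) only NOT v8 is left, so v8 = False.
In (NOT v4 OR v8) only NOT v4 is left, so v4 = False.
In (v1 OR v8) only v1 is left, so v1 = True.
Set v2 = True.
Set v5 = False.
Set v6 = True.
Set v7 = False.
Set v9 = False.
All clauses satisfied.

v0: False; v1: True; v2: True; v3: False; v4: False; v5: False; v6: True; v7: False; v8: False; v9: False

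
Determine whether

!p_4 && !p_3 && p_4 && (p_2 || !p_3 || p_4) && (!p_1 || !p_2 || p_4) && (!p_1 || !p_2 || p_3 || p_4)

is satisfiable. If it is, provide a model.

Unsatisfiable

Case p_4 = True:
  Clause (!p_4) is falsified — contradiction.
Case p_4 = False:
  Clause (p_4) is falsified — contradiction.
Both cases fail, so the formula is unsatisfiable.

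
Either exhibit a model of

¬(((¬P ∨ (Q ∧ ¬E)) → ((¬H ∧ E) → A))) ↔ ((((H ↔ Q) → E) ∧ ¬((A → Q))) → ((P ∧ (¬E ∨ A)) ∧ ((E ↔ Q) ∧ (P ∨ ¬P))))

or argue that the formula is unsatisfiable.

H: True, Q: False, A: True, P: False, E: False

  ¬(((¬P ∨ (Q ∧ ¬E)) → ((¬H ∧ E) → A))) ↔ ((((H ↔ Q) → E) ∧ ¬((A → Q))) → ((P ∧ (¬E ∨ A)) ∧ ((E ↔ Q) ∧ (P ∨ ¬P)))) = True
    ¬(((¬P ∨ (Q ∧ ¬E)) → ((¬H ∧ E) → A))) = False
      (¬P ∨ (Q ∧ ¬E)) → ((¬H ∧ E) → A) = True
        ¬P ∨ (Q ∧ ¬E) = True
          ¬P = True
          Q ∧ ¬E = False
            ¬E = True
        (¬H ∧ E) → A = True
          ¬H ∧ E = False
            ¬H = False
    (((H ↔ Q) → E) ∧ ¬((A → Q))) → ((P ∧ (¬E ∨ A)) ∧ ((E ↔ Q) ∧ (P ∨ ¬P))) = False
      ((H ↔ Q) → E) ∧ ¬((A → Q)) = True
        (H ↔ Q) → E = True
          H ↔ Q = False
        ¬((A → Q)) = True
          A → Q = False
      (P ∧ (¬E ∨ A)) ∧ ((E ↔ Q) ∧ (P ∨ ¬P)) = False
        P ∧ (¬E ∨ A) = False
          ¬E ∨ A = True
            ¬E = True
        (E ↔ Q) ∧ (P ∨ ¬P) = True
          E ↔ Q = True
          P ∨ ¬P = True
            ¬P = True
The formula evaluates to True.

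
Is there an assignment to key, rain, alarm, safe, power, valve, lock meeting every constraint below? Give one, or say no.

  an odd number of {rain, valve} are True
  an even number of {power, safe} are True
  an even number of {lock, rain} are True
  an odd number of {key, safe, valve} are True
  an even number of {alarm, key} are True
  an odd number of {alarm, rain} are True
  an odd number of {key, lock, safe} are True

Unsatisfiable — no assignment works.

Adding constraints 1, 3, 4, 7 mod 2: every variable appears an even number of times on the left, so the left side is 0.
But the right sides sum to 1 (mod 2). 0 ≠ 1 — the system is inconsistent.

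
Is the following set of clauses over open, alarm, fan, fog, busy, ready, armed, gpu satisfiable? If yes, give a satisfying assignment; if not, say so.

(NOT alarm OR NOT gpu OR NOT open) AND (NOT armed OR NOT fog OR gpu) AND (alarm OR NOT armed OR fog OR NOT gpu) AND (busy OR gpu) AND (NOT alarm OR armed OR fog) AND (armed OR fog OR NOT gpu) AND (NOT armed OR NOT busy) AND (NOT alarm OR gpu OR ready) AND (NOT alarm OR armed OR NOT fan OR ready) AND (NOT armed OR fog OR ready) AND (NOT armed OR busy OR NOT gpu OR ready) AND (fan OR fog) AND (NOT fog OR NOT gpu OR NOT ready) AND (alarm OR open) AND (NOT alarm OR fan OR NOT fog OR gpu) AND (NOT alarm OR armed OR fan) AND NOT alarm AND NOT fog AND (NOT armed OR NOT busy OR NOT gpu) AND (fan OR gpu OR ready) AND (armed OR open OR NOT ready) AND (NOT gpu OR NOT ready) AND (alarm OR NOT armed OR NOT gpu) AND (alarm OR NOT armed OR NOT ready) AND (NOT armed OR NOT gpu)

open = True, alarm = False, fan = True, fog = False, busy = True, ready = False, armed = False, gpu = False

Unit clause (NOT alarm) forces alarm = False.
Unit clause (NOT fog) forces fog = False.
In (fan OR fog) only fan is left, so fan = True.
In (alarm OR open) only open is left, so open = True.
Try busy = False:
  (busy OR gpu) forces gpu = True.
  (alarm OR NOT armed OR fog OR NOT gpu) forces armed = False.
  clause (armed OR fog OR NOT gpu) is falsified — backtrack.
So busy = True.
  then (NOT armed OR NOT busy) forces armed = False.
  then (armed OR fog OR NOT gpu) forces gpu = False.
Set ready = False.
All clauses satisfied.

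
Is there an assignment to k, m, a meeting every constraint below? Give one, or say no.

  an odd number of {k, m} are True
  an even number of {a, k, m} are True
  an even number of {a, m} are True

k = False, m = True, a = True

{k, m}: 1 true → odd ✓
{a, k, m}: 2 true → even ✓
{a, m}: 2 true → even ✓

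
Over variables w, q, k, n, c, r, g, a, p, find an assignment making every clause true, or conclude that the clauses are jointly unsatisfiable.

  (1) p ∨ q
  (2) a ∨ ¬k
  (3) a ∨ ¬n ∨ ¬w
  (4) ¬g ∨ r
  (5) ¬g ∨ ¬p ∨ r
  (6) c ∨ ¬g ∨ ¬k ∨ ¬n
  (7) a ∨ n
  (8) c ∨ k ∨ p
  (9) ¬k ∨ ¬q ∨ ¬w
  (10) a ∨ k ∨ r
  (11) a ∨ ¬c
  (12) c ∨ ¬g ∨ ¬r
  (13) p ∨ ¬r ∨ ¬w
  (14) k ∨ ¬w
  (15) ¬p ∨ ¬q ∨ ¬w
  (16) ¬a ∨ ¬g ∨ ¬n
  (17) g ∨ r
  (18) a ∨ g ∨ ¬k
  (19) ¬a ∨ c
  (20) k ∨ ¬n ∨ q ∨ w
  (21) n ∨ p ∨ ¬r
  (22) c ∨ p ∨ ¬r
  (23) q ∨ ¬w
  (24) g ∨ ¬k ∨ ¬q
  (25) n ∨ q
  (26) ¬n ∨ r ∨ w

w: False, q: False, k: True, n: True, c: True, r: True, g: False, a: True, p: True

Set w = False.
Set q = False.
  then (p ∨ q) forces p = True.
  then (n ∨ q) forces n = True.
  then (¬n ∨ r ∨ w) forces r = True.
  then (k ∨ ¬n ∨ q ∨ w) forces k = True.
  then (a ∨ ¬k) forces a = True.
  then (¬a ∨ ¬g ∨ ¬n) forces g = False.
  then (¬a ∨ c) forces c = True.
All clauses satisfied.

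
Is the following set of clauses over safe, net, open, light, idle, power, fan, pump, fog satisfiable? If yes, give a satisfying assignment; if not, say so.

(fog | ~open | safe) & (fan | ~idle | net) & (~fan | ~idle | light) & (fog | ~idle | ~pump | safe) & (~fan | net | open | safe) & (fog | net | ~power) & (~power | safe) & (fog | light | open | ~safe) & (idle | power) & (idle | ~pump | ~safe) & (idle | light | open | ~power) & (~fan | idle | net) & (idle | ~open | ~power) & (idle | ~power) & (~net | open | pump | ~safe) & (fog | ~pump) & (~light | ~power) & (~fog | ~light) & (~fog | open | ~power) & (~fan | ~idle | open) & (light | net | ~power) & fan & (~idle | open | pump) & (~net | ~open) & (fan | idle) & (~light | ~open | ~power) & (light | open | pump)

safe=T, net=F, open=T, light=T, idle=T, power=F, fan=T, pump=F, fog=F

Unit clause (fan) forces fan = True.
Set safe = True.
Try net = True:
  (~net | ~open) forces open = False.
  (~net | open | pump | ~safe) forces pump = True.
  (idle | ~pump | ~safe) forces idle = True.
  clause (~fan | ~idle | open) is falsified — backtrack.
So net = False.
  then (~fan | idle | net) forces idle = True.
  then (~fan | ~idle | open) forces open = True.
  then (~fan | ~idle | light) forces light = True.
  then (~light | ~power) forces power = False.
  then (~fog | ~light) forces fog = False.
  then (fog | ~pump) forces pump = False.
All clauses satisfied.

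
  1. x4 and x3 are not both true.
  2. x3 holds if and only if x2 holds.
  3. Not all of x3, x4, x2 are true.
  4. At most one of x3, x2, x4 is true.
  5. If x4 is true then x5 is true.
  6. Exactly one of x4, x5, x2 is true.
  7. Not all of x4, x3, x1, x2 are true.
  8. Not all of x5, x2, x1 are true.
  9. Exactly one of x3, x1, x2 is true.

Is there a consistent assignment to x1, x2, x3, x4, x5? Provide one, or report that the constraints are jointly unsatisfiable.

x1 = True, x2 = False, x3 = False, x4 = False, x5 = True

  (1) x4=F, x3=F — not both ✓
  (2) x3=F, x2=F — same ✓
  (3) {x3, x4, x2}: 0/3 true — not all ✓
  (4) {x3, x2, x4}: 0 true — at most one ✓
  (5) x4=F ⇒ x5: vacuous ✓
  (6) {x4, x5, x2}: 1 true — exactly one ✓
  (7) {x4, x3, x1, x2}: 1/4 true — not all ✓
  (8) {x5, x2, x1}: 2/3 true — not all ✓
  (9) {x3, x1, x2}: 1 true — exactly one ✓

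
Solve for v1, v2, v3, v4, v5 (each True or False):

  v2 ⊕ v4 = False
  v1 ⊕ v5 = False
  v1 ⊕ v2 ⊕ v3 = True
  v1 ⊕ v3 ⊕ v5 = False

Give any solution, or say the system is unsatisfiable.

v1=T, v2=F, v3=F, v4=F, v5=T

v2 ⊕ v4 = F ⊕ F = False ✓
v1 ⊕ v5 = T ⊕ T = False ✓
v1 ⊕ v2 ⊕ v3 = T ⊕ F ⊕ F = True ✓
v1 ⊕ v3 ⊕ v5 = T ⊕ F ⊕ T = False ✓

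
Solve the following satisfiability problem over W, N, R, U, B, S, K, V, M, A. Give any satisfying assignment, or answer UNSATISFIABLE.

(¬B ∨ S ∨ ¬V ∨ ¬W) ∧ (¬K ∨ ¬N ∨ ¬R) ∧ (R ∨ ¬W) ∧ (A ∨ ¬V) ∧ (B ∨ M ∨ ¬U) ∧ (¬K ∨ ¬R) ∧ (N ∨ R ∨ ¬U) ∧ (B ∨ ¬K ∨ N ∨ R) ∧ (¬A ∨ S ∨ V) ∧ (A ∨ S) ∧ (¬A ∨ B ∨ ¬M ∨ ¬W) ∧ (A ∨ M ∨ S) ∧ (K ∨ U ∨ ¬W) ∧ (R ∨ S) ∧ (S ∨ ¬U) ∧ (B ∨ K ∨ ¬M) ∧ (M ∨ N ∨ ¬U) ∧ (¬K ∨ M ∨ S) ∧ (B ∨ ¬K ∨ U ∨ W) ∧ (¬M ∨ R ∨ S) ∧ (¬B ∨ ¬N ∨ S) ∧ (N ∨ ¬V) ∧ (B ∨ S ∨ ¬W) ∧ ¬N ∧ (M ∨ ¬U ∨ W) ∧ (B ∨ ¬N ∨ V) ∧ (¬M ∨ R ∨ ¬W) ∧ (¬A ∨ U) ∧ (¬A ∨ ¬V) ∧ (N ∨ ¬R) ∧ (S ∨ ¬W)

Unit clause (¬N) forces N = False.
In (N ∨ ¬R) only ¬R is left, so R = False.
In (R ∨ ¬W) only ¬W is left, so W = False.
In (N ∨ R ∨ ¬U) only ¬U is left, so U = False.
In (R ∨ S) only S is left, so S = True.
In (N ∨ ¬V) only ¬V is left, so V = False.
In (¬A ∨ U) only ¬A is left, so A = False.
Set B = True.
Set K = True.
Set M = False.
All clauses satisfied.

W = False, N = False, R = False, U = False, B = True, S = True, K = True, V = False, M = False, A = False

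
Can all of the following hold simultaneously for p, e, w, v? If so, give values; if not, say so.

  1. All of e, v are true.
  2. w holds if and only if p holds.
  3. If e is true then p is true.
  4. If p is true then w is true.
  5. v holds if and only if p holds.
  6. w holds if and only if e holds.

p: True, e: True, w: True, v: True

  (1) {e, v}: all 2 true ✓
  (2) w=T, p=T — same ✓
  (3) e=T ⇒ p: T ✓
  (4) p=T ⇒ w: T ✓
  (5) v=T, p=T — same ✓
  (6) w=T, e=T — same ✓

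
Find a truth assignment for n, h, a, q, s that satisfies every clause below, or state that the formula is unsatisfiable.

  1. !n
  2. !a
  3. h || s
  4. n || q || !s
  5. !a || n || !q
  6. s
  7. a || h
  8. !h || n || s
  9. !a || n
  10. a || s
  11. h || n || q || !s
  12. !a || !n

Unit clause (!n) forces n = False.
Unit clause (!a) forces a = False.
Unit clause (s) forces s = True.
In (a || h) only h is left, so h = True.
In (n || q || !s) only q is left, so q = True.
All clauses satisfied.

n = False, h = True, a = False, q = True, s = True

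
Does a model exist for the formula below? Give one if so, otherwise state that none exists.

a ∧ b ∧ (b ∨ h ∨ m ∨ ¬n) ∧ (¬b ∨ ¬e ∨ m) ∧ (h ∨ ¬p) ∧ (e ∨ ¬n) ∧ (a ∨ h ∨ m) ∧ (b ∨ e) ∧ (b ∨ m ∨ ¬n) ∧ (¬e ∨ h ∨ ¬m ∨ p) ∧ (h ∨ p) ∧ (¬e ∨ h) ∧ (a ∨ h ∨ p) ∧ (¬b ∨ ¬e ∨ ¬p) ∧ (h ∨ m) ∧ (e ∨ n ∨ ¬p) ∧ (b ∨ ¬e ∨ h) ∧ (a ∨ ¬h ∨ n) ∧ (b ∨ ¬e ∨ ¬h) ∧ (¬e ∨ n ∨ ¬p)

Unit clause (a) forces a = True.
Unit clause (b) forces b = True.
Set m = True.
Try h = False:
  (h ∨ ¬p) forces p = False.
  clause (h ∨ p) is falsified — backtrack.
So h = True.
Set e = True.
  then (¬b ∨ ¬e ∨ ¬p) forces p = False.
Set n = False.
All clauses satisfied.

m=T, h=T, e=T, a=T, b=T, p=F, n=F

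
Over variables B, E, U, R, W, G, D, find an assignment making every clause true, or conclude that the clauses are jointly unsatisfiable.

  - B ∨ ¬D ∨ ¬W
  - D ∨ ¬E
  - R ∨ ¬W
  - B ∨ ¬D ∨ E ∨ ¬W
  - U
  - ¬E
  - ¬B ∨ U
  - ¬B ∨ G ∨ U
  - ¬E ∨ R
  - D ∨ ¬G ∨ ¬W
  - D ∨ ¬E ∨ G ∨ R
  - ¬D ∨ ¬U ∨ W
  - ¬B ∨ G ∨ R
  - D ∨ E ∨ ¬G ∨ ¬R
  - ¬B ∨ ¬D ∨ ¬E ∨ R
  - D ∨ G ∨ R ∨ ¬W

B=F; E=F; U=T; R=F; W=F; G=T; D=F

Unit clause (U) forces U = True.
Unit clause (¬E) forces E = False.
Set B = False.
Set R = False.
  then (R ∨ ¬W) forces W = False.
  then (¬D ∨ ¬U ∨ W) forces D = False.
Set G = True.
All clauses satisfied.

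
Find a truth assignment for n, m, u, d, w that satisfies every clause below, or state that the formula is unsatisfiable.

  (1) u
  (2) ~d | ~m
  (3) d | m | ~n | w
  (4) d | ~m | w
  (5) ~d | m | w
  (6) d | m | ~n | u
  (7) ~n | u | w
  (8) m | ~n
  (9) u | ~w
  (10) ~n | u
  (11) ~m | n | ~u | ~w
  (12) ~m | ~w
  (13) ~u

No satisfying assignment exists.

Case u = True:
  Clause (~u) is falsified — contradiction.
Case u = False:
  Clause (u) is falsified — contradiction.
Both cases fail, so the formula is unsatisfiable.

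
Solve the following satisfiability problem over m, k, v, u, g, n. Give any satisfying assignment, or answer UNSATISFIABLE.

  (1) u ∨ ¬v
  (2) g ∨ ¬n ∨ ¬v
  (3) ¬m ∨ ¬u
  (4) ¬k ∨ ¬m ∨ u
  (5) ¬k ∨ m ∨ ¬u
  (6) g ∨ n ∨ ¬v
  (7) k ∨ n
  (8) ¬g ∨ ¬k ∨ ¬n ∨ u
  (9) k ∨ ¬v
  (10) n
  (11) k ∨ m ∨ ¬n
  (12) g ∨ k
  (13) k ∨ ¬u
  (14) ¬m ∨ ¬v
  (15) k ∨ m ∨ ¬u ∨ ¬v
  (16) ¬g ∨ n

m=F; k=T; v=F; u=F; g=F; n=T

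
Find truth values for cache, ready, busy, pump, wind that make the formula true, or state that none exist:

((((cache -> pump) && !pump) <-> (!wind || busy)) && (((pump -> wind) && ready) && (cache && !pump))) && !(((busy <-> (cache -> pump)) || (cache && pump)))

Unsatisfiable — no assignment works.

Case pump = True: the conjunct !pump is False.
Case pump = False: the formula simplifies to ((!cache <-> (!wind || busy)) && (ready && cache)) && !((busy <-> !cache)).
  cache = True: simplifies to (!((!wind || busy)) && ready) && !(!busy).
    busy = True: the conjunct !((!wind || busy)) becomes !((!wind || True)) = False.
    busy = False: the conjunct !(!busy) becomes !(!False) = False.
  cache = False: the conjunct cache is False.
Both cases fail — unsatisfiable.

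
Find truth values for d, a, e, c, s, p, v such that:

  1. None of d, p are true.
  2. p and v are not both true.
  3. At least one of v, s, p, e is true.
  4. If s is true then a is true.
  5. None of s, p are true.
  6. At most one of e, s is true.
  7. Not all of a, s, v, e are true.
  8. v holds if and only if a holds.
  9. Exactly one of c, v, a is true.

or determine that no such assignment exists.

d=F, a=F, e=T, c=T, s=F, p=F, v=F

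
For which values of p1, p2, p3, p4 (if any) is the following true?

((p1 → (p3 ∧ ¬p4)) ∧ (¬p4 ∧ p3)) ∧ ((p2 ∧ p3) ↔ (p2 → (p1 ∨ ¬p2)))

p1 = True, p2 = True, p3 = True, p4 = False

  (p1 → (p3 ∧ ¬p4)) ∧ (¬p4 ∧ p3) = True
    p1 → (p3 ∧ ¬p4) = True
      p3 ∧ ¬p4 = True
        ¬p4 = True
    ¬p4 ∧ p3 = True
      ¬p4 = True
  (p2 ∧ p3) ↔ (p2 → (p1 ∨ ¬p2)) = True
    p2 ∧ p3 = True
    p2 → (p1 ∨ ¬p2) = True
      p1 ∨ ¬p2 = True
        ¬p2 = False
Both conjuncts True, so the formula holds.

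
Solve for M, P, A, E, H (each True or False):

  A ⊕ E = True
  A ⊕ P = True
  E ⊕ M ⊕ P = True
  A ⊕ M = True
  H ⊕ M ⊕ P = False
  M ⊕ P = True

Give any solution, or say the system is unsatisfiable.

Adding constraints 2, 4, 6 mod 2: every variable appears an even number of times on the left, so the left side is 0.
But the right sides sum to 1 (mod 2). 0 ≠ 1 — the system is inconsistent.

UNSATISFIABLE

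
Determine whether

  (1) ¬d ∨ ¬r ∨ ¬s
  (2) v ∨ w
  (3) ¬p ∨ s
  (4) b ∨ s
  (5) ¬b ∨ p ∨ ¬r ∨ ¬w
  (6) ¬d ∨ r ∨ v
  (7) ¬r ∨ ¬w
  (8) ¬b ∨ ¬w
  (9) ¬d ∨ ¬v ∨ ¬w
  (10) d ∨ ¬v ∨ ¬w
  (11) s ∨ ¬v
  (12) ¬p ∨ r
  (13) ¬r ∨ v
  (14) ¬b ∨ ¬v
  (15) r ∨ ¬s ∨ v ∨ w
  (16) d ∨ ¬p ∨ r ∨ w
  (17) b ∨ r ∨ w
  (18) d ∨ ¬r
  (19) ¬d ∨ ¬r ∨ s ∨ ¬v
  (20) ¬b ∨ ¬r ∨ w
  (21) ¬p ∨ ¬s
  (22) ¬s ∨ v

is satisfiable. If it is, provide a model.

Case w = True:
  (¬r ∨ ¬w) forces r = False.
  (¬b ∨ ¬w) forces b = False.
  (b ∨ s) forces s = True.
  (¬p ∨ r) forces p = False.
  (¬s ∨ v) forces v = True.
  (¬d ∨ ¬v ∨ ¬w) forces d = False.
  Clause (d ∨ ¬v ∨ ¬w) is falsified — contradiction.
Case w = False:
  (v ∨ w) forces v = True.
  (s ∨ ¬v) forces s = True.
  (¬b ∨ ¬v) forces b = False.
  (b ∨ r ∨ w) forces r = True.
  (¬d ∨ ¬r ∨ ¬s) forces d = False.
  Clause (d ∨ ¬r) is falsified — contradiction.
Both cases fail, so the formula is unsatisfiable.

Unsatisfiable — no assignment works.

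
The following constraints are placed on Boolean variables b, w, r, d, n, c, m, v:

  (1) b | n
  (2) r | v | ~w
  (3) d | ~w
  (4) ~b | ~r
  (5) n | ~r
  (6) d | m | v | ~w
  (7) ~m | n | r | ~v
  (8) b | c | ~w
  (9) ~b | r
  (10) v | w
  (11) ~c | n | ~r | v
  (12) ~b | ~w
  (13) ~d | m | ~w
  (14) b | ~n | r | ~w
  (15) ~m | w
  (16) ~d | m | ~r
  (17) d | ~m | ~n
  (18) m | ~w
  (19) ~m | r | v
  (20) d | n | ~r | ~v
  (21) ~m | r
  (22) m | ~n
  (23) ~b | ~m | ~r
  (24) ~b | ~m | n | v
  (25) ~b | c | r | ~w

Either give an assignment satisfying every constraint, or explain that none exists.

Try b = True:
  (~b | ~r) forces r = False.
  clause (~b | r) is falsified — backtrack.
So b = False.
  then (b | n) forces n = True.
  then (m | ~n) forces m = True.
  then (~m | w) forces w = True.
  then (d | ~m | ~n) forces d = True.
  then (~m | r) forces r = True.
  then (b | c | ~w) forces c = True.
Set v = False.
All clauses satisfied.

b: False, w: True, r: True, d: True, n: True, c: True, m: True, v: False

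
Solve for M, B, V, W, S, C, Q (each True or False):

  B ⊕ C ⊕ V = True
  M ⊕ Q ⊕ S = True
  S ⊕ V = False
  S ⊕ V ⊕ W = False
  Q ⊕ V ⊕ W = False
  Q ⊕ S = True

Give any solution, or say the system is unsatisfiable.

Adding constraints 4, 5, 6 mod 2: every variable appears an even number of times on the left, so the left side is 0.
But the right sides sum to 1 (mod 2). 0 ≠ 1 — the system is inconsistent.

The formula is unsatisfiable.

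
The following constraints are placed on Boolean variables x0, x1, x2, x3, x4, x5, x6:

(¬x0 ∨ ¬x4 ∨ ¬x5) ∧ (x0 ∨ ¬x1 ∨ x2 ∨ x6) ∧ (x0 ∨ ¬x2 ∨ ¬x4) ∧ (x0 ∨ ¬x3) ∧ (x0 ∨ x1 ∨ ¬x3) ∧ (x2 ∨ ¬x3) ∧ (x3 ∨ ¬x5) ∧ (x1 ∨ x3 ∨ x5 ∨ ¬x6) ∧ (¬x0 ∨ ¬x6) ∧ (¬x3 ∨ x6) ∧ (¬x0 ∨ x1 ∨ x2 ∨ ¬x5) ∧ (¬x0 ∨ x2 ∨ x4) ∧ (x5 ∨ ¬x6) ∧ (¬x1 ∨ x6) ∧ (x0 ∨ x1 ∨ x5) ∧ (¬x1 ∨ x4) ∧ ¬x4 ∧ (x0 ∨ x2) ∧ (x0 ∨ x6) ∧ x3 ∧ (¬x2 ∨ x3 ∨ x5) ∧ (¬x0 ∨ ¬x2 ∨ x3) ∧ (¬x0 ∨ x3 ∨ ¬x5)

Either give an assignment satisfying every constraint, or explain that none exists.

No satisfying assignment exists.

Case x0 = True:
  (¬x0 ∨ ¬x6) forces x6 = False.
  (¬x3 ∨ x6) forces x3 = False.
  Clause (x3) is falsified — contradiction.
Case x0 = False:
  (x0 ∨ ¬x3) forces x3 = False.
  Clause (x3) is falsified — contradiction.
Both cases fail, so the formula is unsatisfiable.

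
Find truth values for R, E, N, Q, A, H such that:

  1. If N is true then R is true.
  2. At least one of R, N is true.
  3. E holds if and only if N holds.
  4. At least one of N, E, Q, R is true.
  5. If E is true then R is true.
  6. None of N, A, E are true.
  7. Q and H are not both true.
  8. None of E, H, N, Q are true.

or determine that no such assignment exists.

R = True, E = False, N = False, Q = False, A = False, H = False

  (1) N=F ⇒ R: vacuous ✓
  (2) {R, N}: 1 true — at least one ✓
  (3) E=F, N=F — same ✓
  (4) {N, E, Q, R}: 1 true — at least one ✓
  (5) E=F ⇒ R: vacuous ✓
  (6) {N, A, E}: 0 true — none ✓
  (7) Q=F, H=F — not both ✓
  (8) {E, H, N, Q}: 0 true — none ✓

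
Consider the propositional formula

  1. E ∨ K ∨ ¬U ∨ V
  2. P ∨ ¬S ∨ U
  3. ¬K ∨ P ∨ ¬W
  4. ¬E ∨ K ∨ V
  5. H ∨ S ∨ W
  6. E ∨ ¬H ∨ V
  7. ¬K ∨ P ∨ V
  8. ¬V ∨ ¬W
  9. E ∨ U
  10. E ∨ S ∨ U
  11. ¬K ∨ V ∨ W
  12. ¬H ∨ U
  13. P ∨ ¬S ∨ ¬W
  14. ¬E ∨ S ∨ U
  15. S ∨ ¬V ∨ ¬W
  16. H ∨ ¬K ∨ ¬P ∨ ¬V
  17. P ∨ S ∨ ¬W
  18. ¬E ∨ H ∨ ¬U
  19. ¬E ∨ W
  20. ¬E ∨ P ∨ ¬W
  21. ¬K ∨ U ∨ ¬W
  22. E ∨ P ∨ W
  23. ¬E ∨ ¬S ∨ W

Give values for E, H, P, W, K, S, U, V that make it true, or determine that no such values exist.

E = False, H = True, P = True, W = False, K = True, S = False, U = True, V = True

Set E = False.
  then (E ∨ U) forces U = True.
Set H = True.
  then (E ∨ ¬H ∨ V) forces V = True.
  then (¬V ∨ ¬W) forces W = False.
  then (E ∨ P ∨ W) forces P = True.
Set K = True.
Set S = False.
All clauses satisfied.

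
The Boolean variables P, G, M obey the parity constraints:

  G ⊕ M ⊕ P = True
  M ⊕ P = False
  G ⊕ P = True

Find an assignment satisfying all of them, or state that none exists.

P: False; G: True; M: False

G ⊕ M ⊕ P = T ⊕ F ⊕ F = True ✓
M ⊕ P = F ⊕ F = False ✓
G ⊕ P = T ⊕ F = True ✓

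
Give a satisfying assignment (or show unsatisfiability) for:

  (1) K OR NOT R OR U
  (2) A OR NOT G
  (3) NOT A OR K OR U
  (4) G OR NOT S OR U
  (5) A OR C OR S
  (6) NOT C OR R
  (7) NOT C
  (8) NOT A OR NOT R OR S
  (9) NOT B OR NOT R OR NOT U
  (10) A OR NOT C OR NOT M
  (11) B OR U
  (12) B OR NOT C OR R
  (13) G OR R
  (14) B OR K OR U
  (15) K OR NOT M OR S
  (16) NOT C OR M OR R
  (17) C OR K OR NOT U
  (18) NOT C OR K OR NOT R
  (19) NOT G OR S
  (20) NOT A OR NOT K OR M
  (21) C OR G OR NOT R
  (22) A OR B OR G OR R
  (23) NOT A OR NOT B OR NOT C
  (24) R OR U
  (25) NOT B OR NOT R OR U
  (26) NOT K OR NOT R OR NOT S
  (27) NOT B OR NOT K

M = True, S = True, A = True, B = False, R = False, C = False, G = True, K = True, U = True

Unit clause (NOT C) forces C = False.
Set M = True.
Try S = False:
  (A OR C OR S) forces A = True.
  (NOT A OR NOT R OR S) forces R = False.
  (G OR R) forces G = True.
  clause (NOT G OR S) is falsified — backtrack.
So S = True.
Set A = True.
Try B = True:
  (NOT B OR NOT K) forces K = False.
  (NOT A OR K OR U) forces U = True.
  clause (C OR K OR NOT U) is falsified — backtrack.
So B = False.
  then (B OR U) forces U = True.
  then (C OR K OR NOT U) forces K = True.
  then (NOT K OR NOT R OR NOT S) forces R = False.
  then (G OR R) forces G = True.
All clauses satisfied.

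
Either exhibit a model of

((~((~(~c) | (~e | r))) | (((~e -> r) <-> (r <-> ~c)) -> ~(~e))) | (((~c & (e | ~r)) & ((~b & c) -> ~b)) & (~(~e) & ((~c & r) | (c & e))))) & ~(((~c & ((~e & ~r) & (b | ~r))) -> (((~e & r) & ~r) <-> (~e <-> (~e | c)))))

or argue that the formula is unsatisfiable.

Case e = True: the conjunct ~(((~c & ((~e & ~r) & (b | ~r))) -> (((~e & r) & ~r) <-> (~e <-> (~e | c))))) becomes ~((False -> c)) = False.
Case e = False: the formula simplifies to ~((r <-> (r <-> ~c))) & ~(((~c & (~r & (b | ~r))) -> (r & ~r))).
  r = True: the conjunct ~(((~c & (~r & (b | ~r))) -> (r & ~r))) becomes ~((False -> False)) = False.
  r = False: simplifies to ~(~c) & ~c.
    c = True: the conjunct ~c is False.
    c = False: the conjunct ~(~c) becomes ~(~False) = False.
Both cases fail — unsatisfiable.

The formula is unsatisfiable.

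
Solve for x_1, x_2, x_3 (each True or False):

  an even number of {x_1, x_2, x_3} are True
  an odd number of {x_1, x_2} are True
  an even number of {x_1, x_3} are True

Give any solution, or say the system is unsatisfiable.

x_1 = True, x_2 = False, x_3 = True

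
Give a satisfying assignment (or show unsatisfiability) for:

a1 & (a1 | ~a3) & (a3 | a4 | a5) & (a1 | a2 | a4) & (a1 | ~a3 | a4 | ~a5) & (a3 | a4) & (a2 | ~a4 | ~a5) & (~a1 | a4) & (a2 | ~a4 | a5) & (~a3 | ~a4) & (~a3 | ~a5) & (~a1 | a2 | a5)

a1=T, a2=T, a3=F, a4=T, a5=F

Unit clause (a1) forces a1 = True.
In (~a1 | a4) only a4 is left, so a4 = True.
In (~a3 | ~a4) only ~a3 is left, so a3 = False.
Try a2 = False:
  (a2 | ~a4 | ~a5) forces a5 = False.
  clause (a2 | ~a4 | a5) is falsified — backtrack.
So a2 = True.
Set a5 = False.
All clauses satisfied.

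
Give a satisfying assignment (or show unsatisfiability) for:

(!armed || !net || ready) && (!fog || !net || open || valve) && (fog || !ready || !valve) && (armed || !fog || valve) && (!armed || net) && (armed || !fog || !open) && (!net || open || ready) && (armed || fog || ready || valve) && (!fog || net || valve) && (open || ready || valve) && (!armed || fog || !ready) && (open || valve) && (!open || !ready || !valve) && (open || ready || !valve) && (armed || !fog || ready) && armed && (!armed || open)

ready = True; fog = True; net = True; open = True; armed = True; valve = False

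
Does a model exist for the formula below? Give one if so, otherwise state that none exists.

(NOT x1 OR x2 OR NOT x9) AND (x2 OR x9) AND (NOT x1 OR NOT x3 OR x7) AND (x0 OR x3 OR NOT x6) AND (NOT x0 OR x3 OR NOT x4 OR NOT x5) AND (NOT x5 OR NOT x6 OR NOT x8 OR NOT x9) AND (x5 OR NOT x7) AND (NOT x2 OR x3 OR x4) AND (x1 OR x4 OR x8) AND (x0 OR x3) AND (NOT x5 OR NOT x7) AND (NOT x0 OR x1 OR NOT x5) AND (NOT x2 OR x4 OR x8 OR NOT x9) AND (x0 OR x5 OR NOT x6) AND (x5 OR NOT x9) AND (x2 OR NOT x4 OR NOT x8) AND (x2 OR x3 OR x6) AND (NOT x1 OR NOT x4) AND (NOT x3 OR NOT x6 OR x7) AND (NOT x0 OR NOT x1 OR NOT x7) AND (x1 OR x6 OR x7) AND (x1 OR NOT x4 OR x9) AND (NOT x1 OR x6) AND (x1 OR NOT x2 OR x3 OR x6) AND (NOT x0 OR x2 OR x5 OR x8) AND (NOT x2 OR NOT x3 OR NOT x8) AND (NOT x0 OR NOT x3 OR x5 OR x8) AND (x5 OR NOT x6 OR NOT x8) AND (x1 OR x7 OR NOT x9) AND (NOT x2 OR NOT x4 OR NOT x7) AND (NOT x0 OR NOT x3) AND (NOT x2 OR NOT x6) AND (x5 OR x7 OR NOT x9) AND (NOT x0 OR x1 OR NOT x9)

Unsatisfiable

Case x2 = True:
  (NOT x2 OR NOT x6) forces x6 = False.
  (NOT x1 OR x6) forces x1 = False.
  (x1 OR x6 OR x7) forces x7 = True.
  (x5 OR NOT x7) forces x5 = True.
  Clause (NOT x5 OR NOT x7) is falsified — contradiction.
Case x2 = False:
  (x2 OR x9) forces x9 = True.
  (NOT x1 OR x2 OR NOT x9) forces x1 = False.
  (x5 OR NOT x9) forces x5 = True.
  (NOT x5 OR NOT x7) forces x7 = False.
  Clause (x1 OR x7 OR NOT x9) is falsified — contradiction.
Both cases fail, so the formula is unsatisfiable.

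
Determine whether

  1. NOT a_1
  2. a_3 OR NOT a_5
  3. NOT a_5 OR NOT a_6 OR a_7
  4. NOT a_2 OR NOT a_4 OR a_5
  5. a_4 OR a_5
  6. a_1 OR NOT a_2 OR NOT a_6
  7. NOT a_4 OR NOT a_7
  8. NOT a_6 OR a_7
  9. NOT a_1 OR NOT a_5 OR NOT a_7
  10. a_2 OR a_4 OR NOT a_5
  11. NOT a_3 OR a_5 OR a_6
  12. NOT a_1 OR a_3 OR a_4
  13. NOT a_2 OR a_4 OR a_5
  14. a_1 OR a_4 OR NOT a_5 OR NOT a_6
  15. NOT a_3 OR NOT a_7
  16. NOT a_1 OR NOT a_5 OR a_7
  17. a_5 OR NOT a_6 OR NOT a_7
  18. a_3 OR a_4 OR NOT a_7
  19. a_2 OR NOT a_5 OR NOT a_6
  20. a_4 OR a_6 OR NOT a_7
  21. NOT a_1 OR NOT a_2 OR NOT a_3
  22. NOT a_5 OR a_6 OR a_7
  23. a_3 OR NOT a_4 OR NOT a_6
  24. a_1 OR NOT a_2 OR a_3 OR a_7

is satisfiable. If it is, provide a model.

Unit clause (NOT a_1) forces a_1 = False.
Set a_2 = False.
Try a_3 = True:
  (NOT a_3 OR NOT a_7) forces a_7 = False.
  (NOT a_6 OR a_7) forces a_6 = False.
  (NOT a_3 OR a_5 OR a_6) forces a_5 = True.
  clause (NOT a_5 OR a_6 OR a_7) is falsified — backtrack.
So a_3 = False.
  then (a_3 OR NOT a_5) forces a_5 = False.
  then (a_4 OR a_5) forces a_4 = True.
  then (NOT a_4 OR NOT a_7) forces a_7 = False.
  then (NOT a_6 OR a_7) forces a_6 = False.
All clauses satisfied.

a_1: False; a_2: False; a_3: False; a_4: True; a_5: False; a_6: False; a_7: False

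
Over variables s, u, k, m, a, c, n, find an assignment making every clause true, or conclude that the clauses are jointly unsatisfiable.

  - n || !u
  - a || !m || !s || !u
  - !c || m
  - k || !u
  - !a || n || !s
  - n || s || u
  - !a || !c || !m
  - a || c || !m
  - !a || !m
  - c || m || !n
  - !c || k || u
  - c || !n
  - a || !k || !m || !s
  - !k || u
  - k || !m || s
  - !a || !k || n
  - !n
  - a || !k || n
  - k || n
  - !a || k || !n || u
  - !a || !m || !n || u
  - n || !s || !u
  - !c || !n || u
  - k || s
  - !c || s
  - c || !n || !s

Unsatisfiable — no assignment works.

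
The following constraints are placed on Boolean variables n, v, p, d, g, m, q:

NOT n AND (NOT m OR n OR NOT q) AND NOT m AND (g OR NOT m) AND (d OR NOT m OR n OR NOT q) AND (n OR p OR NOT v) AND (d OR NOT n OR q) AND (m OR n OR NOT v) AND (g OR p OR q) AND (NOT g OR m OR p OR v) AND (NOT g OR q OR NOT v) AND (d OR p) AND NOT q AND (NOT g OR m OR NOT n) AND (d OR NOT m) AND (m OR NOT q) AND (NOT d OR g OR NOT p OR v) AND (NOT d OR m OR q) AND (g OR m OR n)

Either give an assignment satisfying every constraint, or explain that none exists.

Unit clause (NOT n) forces n = False.
Unit clause (NOT m) forces m = False.
In (m OR n OR NOT v) only NOT v is left, so v = False.
Unit clause (NOT q) forces q = False.
In (NOT d OR m OR q) only NOT d is left, so d = False.
In (g OR m OR n) only g is left, so g = True.
In (NOT g OR m OR p OR v) only p is left, so p = True.
All clauses satisfied.

n = False, v = False, p = True, d = False, g = True, m = False, q = False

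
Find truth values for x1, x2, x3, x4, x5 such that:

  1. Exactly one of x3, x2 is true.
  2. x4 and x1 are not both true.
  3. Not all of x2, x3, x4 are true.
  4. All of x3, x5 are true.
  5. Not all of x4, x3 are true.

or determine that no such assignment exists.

x1: True, x2: False, x3: True, x4: False, x5: True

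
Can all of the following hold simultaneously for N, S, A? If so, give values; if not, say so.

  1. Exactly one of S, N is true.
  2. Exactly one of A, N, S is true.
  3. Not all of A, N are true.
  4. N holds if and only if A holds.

N=F, S=T, A=F

  (1) {S, N}: 1 true — exactly one ✓
  (2) {A, N, S}: 1 true — exactly one ✓
  (3) {A, N}: 0/2 true — not all ✓
  (4) N=F, A=F — same ✓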